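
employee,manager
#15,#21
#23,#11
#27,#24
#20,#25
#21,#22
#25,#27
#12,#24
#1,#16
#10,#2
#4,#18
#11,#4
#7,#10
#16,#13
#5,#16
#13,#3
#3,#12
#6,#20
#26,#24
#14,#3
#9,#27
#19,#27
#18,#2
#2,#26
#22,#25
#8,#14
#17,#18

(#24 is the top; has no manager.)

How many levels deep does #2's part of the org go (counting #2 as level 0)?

4

The longest chain under #2 runs #2 → #18 → #4 → #11 → #23, which is 4 levels below #2.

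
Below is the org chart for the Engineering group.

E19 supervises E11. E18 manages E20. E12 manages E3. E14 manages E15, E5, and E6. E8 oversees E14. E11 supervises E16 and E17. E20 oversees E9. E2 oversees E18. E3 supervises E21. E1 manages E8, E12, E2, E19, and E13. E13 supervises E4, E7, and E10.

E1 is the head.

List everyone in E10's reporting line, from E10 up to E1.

E10 reports to E13. E13 reports to E1. E1 is at the top.

E10 -> E13 -> E1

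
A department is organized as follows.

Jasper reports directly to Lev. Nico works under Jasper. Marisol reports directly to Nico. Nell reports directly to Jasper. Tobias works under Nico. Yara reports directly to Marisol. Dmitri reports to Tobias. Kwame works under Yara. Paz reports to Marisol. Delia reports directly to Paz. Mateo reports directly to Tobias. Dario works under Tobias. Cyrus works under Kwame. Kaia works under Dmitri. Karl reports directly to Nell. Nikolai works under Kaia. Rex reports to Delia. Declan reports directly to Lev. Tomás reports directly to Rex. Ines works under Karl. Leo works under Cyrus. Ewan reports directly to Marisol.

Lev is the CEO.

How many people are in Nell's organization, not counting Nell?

2

Nell directly manages Karl. Under Karl: Ines (1). That's 2 in total.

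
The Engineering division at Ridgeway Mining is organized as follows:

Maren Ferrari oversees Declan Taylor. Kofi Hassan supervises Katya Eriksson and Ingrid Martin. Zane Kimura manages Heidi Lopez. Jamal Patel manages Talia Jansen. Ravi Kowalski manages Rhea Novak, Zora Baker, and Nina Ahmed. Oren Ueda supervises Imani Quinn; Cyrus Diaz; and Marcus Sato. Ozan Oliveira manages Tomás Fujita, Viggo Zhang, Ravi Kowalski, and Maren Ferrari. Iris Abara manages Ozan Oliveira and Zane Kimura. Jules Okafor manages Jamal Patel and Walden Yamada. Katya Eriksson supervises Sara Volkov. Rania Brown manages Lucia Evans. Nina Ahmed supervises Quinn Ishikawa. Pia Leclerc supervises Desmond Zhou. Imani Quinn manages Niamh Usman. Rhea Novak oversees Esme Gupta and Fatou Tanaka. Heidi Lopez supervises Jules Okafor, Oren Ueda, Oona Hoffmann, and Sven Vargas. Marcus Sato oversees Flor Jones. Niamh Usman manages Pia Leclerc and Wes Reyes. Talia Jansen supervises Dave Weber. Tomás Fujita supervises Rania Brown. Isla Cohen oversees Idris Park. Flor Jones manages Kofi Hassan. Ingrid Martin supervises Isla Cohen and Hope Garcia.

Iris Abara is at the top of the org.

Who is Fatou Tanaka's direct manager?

Fatou Tanaka reports directly to Rhea Novak.

Rhea Novak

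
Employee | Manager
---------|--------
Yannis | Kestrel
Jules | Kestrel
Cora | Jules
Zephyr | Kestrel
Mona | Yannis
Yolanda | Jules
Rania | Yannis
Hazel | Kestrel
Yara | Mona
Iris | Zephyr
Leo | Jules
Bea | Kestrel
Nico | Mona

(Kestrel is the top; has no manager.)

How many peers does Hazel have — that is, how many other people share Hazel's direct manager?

4

Hazel reports to Kestrel. Kestrel's other direct reports are Yannis, Jules, Zephyr, Bea — 4 peers.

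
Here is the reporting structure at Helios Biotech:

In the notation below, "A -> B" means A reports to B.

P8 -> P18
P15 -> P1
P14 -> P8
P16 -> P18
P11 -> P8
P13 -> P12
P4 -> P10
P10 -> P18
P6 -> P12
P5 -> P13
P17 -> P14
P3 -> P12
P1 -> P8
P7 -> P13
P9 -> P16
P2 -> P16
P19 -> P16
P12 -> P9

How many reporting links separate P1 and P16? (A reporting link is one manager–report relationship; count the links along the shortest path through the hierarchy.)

P1 is 2 levels below P18, and P16 is 1 level below P18 (their lowest common manager). The shortest path runs up from P1 to P18 and back down to P16: 2 + 1 = 3 links.

3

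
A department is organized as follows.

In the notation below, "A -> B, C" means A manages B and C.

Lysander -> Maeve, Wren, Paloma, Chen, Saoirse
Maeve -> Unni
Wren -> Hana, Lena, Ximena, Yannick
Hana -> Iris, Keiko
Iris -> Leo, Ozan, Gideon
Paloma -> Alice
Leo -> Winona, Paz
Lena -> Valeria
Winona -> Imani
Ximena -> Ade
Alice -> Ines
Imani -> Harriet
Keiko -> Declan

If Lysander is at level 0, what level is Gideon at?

4

Chain from Gideon up to Lysander: Gideon → Iris → Hana → Wren → Lysander. That is 4 steps up, so Gideon is 4 levels below Lysander.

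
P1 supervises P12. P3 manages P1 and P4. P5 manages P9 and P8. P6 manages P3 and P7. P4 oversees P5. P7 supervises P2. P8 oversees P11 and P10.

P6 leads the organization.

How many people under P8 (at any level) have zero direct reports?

The people in P8's organization with no one reporting to them are P11, P10. That is 2.

2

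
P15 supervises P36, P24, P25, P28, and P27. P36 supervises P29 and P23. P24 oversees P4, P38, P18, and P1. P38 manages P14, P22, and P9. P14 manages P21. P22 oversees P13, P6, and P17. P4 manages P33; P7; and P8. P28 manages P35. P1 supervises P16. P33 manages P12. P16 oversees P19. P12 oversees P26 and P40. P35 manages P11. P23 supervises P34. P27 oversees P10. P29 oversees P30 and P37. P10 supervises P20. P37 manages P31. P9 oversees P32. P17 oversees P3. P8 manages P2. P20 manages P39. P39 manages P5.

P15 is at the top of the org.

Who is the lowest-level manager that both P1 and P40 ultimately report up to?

P24

P1's chain of managers is P24, P15. P40's chain of managers is P12, P33, P4, P24, P15. The first manager that appears in both chains is P24.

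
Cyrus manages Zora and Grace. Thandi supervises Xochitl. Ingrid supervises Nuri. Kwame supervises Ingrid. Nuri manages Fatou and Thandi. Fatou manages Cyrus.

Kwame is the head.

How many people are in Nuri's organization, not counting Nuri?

6

Nuri directly manages Fatou, Thandi. Under Fatou: Cyrus, Zora, Grace (3). Under Thandi: Xochitl (1). So Nuri's organization is 2 direct reports plus everyone under them: 4 + 2 = 6.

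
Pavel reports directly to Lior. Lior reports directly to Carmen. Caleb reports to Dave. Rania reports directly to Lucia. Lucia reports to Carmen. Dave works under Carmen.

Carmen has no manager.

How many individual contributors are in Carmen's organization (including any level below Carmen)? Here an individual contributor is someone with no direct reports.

The people in Carmen's organization with no one reporting to them are Pavel, Rania, Caleb. That is 3.

3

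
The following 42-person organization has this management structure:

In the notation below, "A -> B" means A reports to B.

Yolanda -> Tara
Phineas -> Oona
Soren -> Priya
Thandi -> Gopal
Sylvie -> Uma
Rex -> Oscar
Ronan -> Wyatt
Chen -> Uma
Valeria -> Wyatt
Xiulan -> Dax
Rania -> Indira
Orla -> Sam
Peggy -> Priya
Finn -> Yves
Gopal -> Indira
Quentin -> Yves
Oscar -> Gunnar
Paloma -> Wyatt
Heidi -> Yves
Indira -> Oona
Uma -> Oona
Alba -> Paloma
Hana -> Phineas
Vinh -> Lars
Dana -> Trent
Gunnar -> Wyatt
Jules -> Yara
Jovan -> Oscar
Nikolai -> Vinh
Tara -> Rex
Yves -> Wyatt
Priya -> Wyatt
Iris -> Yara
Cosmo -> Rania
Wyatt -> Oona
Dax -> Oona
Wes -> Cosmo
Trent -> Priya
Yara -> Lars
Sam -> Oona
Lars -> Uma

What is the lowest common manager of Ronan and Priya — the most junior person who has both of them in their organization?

Wyatt

Ronan's chain of managers is Wyatt, Oona. Priya's chain of managers is Wyatt, Oona. The first manager that appears in both chains is Wyatt.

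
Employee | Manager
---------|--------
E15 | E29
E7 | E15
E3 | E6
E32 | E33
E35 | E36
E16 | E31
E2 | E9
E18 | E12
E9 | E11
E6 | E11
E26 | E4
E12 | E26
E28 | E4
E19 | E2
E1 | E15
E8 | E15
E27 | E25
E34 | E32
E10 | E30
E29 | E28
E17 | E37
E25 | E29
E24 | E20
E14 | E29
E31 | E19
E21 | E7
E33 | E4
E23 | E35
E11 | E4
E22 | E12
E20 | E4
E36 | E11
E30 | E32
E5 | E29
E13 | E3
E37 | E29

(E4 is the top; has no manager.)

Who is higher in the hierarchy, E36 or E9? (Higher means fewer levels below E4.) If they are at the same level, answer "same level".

Both E36 and E9 are 2 levels below E4.

same level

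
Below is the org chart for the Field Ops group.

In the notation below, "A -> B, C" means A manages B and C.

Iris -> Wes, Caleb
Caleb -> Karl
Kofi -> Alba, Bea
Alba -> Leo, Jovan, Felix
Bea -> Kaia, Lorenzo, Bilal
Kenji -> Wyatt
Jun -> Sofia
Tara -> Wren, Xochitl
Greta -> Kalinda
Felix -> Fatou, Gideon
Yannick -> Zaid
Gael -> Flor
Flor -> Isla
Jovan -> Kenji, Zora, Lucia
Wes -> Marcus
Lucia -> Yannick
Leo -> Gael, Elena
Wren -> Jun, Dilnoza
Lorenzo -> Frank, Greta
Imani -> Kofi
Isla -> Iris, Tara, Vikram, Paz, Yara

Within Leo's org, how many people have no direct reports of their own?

The people in Leo's organization with no one reporting to them are Elena, Yara, Paz, Vikram, Xochitl, Dilnoza, Sofia, Karl, Marcus. That is 9.

9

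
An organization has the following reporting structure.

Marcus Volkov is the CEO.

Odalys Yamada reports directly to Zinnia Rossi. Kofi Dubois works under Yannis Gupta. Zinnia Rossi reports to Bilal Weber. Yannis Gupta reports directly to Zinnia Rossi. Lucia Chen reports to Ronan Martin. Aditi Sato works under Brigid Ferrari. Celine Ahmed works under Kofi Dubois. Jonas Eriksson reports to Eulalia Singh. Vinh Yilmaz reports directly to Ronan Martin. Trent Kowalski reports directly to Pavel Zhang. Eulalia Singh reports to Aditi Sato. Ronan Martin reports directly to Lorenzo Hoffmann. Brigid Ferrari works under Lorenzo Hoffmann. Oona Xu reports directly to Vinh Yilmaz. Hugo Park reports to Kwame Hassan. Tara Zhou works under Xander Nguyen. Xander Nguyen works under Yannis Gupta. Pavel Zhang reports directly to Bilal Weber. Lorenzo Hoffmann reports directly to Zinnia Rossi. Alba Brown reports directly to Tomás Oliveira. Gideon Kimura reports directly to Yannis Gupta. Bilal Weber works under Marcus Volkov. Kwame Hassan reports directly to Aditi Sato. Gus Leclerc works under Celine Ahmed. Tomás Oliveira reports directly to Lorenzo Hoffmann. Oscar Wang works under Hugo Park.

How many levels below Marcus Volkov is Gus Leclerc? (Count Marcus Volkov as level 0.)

6

Chain from Gus Leclerc up to Marcus Volkov: Gus Leclerc → Celine Ahmed → Kofi Dubois → Yannis Gupta → Zinnia Rossi → Bilal Weber → Marcus Volkov. That is 6 steps up, so Gus Leclerc is 6 levels below Marcus Volkov.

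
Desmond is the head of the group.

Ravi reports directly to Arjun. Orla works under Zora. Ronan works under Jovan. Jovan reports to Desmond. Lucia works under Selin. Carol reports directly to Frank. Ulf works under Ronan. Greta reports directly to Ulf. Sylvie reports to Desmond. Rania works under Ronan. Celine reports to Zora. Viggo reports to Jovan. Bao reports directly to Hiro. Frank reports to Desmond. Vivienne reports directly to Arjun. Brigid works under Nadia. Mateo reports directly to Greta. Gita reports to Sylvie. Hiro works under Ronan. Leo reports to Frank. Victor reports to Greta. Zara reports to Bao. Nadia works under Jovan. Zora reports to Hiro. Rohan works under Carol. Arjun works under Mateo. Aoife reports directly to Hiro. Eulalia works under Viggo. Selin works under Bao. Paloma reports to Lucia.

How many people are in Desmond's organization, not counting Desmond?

30

Desmond directly manages Jovan, Frank, Sylvie. Under Jovan: Nadia, Brigid, Ronan, Ulf, Greta, Victor, Mateo, Arjun, Vivienne, Ravi, Rania, Hiro, Aoife, Zora, Orla, Celine, Bao, Zara, Selin, Lucia, Paloma, Viggo, Eulalia (23). Under Frank: Carol, Rohan, Leo (3). Under Sylvie: Gita (1). So Desmond's organization is 3 direct reports plus everyone under them: 24 + 4 + 2 = 30.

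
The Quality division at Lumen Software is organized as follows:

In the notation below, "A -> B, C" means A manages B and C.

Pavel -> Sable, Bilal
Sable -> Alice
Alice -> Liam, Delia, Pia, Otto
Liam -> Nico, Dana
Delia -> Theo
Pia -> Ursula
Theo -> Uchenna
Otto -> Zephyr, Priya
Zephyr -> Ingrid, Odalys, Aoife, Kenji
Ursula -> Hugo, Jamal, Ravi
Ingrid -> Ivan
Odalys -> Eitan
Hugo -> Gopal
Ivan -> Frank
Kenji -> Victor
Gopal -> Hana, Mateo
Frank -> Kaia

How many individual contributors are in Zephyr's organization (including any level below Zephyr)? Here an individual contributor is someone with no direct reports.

The people in Zephyr's organization with no one reporting to them are Victor, Aoife, Eitan, Kaia. That is 4.

4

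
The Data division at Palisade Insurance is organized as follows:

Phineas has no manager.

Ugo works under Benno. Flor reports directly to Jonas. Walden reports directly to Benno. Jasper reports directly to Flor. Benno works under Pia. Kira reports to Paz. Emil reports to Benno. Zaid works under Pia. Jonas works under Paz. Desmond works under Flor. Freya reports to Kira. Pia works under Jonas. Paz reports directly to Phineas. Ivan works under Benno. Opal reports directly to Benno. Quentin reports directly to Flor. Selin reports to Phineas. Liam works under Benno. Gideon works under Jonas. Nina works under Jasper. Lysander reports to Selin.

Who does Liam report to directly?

Benno

Liam reports directly to Benno.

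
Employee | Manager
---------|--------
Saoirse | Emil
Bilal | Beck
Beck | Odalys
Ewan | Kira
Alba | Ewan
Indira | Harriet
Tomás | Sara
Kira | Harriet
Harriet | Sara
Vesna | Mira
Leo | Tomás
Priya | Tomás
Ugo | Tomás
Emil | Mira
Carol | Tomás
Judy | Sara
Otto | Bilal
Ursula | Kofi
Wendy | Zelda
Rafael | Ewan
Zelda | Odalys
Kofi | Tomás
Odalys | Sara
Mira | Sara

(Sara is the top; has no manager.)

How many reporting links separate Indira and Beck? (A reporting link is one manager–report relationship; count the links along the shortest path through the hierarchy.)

Indira is 2 levels below Sara, and Beck is 2 levels below Sara (their lowest common manager). The shortest path runs up from Indira to Sara and back down to Beck: 2 + 2 = 4 links.

4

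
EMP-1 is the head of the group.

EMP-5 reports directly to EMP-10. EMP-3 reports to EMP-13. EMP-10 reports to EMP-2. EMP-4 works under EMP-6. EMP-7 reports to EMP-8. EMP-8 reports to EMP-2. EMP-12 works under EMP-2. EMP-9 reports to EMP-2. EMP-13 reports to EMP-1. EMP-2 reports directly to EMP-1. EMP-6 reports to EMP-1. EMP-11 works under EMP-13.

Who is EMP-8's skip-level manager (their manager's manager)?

EMP-8 reports to EMP-2, and EMP-2 reports to EMP-1. So EMP-8's skip-level manager is EMP-1.

EMP-1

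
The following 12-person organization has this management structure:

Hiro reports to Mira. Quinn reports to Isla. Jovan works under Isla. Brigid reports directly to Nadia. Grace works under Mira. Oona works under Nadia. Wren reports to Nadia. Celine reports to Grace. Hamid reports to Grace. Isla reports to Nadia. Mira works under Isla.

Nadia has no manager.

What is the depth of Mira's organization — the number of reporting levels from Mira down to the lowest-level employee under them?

The longest chain under Mira runs Mira → Grace → Hamid, which is 2 levels below Mira.

2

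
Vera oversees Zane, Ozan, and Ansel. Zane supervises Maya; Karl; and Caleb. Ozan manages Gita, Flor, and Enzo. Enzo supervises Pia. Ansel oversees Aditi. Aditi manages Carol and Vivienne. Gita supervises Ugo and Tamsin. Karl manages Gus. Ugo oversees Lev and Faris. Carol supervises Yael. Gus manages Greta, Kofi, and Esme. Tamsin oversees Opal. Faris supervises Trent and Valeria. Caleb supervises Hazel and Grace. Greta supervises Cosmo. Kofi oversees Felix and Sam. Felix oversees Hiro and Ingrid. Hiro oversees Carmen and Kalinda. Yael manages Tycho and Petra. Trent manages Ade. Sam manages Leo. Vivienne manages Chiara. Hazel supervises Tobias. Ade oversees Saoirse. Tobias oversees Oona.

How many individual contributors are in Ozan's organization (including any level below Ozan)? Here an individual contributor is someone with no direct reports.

The people in Ozan's organization with no one reporting to them are Flor, Opal, Lev, Valeria, Saoirse, Pia. That is 6.

6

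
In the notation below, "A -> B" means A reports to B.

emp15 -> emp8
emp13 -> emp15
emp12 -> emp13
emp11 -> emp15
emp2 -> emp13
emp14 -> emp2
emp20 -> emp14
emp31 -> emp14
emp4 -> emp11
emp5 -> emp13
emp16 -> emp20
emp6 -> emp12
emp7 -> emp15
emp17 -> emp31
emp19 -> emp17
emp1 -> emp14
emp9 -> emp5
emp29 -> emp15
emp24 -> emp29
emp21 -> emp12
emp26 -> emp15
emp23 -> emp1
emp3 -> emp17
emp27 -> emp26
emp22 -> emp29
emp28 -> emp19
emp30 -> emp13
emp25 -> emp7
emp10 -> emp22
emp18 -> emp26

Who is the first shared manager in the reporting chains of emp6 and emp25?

emp6's chain of managers is emp12, emp13, emp15, emp8. emp25's chain of managers is emp7, emp15, emp8. The first manager that appears in both chains is emp15.

emp15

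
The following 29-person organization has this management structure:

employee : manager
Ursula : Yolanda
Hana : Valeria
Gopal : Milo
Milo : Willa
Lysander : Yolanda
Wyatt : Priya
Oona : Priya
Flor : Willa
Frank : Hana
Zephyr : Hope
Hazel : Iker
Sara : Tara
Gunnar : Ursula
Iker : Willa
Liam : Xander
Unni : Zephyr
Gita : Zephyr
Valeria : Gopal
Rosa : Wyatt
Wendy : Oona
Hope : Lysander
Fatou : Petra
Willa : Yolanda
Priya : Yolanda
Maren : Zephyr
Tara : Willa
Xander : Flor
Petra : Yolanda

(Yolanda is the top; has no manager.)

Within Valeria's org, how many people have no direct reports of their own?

The only person in Valeria's organization with no one reporting to them is Frank. That is 1.

1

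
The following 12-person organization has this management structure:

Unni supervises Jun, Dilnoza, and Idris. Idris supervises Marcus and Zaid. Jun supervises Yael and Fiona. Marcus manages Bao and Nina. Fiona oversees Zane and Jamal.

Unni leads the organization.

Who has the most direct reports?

Direct-report counts: Unni has 3; Jun has 2; Fiona has 2; Idris has 2; Marcus has 2. The largest is 3, held by Unni.

Unni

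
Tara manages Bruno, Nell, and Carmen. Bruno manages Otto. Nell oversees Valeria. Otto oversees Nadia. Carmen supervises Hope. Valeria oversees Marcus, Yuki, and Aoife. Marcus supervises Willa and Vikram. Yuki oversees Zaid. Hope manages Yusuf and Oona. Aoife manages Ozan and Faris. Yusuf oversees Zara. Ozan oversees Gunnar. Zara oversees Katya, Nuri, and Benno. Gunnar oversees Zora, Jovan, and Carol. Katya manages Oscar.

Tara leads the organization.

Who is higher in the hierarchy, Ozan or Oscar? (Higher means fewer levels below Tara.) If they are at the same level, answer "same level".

Ozan is 4 levels below Tara; Oscar is 6. Ozan is higher.

Ozan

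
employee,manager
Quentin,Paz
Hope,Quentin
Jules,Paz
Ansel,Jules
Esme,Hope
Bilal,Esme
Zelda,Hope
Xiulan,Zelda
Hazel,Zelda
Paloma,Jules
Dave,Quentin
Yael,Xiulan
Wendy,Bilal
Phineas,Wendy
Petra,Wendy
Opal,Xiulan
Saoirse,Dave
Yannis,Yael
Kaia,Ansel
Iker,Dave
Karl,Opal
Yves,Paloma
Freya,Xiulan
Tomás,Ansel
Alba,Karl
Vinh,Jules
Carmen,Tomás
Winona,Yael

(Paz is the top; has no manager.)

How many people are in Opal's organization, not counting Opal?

Opal directly manages Karl. Under Karl: Alba (1). That's 2 in total.

2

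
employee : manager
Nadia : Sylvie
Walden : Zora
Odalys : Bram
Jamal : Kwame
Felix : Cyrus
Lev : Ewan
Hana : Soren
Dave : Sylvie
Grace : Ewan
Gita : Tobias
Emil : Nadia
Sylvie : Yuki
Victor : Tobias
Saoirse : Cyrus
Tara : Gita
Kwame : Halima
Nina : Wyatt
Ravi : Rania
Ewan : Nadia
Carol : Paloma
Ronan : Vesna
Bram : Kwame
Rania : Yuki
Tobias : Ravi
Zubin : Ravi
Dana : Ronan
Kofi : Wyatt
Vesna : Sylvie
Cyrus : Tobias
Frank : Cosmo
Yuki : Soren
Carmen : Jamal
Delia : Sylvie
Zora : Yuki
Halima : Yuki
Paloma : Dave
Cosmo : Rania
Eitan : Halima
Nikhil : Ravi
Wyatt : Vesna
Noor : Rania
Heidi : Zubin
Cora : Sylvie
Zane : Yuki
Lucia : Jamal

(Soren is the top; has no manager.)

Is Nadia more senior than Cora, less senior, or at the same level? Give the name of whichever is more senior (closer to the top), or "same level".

Both Nadia and Cora are 3 levels below Soren.

same level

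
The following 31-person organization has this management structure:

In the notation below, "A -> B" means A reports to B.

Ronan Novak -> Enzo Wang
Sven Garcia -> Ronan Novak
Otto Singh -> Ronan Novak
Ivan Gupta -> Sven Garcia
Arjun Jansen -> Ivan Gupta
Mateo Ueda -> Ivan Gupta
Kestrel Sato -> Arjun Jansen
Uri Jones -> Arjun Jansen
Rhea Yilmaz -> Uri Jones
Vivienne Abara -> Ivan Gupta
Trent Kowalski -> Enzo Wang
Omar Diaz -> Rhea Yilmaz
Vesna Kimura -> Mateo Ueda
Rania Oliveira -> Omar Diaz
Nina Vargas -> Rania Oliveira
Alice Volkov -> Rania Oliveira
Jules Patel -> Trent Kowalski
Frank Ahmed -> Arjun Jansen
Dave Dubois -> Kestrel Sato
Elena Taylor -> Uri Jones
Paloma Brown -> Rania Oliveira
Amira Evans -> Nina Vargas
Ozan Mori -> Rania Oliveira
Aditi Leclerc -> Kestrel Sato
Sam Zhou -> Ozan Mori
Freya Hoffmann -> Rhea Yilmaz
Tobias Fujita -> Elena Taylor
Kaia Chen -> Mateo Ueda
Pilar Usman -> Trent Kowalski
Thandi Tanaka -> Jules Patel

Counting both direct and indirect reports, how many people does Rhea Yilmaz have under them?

Rhea Yilmaz directly manages Omar Diaz, Freya Hoffmann. Under Omar Diaz: Rania Oliveira, Ozan Mori, Sam Zhou, Paloma Brown, Alice Volkov, Nina Vargas, Amira Evans (7). Freya Hoffmann has no reports. So Rhea Yilmaz's organization is 2 direct reports plus everyone under them: 8 + 1 = 9.

9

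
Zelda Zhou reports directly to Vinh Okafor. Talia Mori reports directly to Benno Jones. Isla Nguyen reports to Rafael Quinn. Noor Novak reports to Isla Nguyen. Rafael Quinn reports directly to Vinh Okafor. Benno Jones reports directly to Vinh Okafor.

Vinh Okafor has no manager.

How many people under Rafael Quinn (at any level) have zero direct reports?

1

The only person in Rafael Quinn's organization with no one reporting to them is Noor Novak. That is 1.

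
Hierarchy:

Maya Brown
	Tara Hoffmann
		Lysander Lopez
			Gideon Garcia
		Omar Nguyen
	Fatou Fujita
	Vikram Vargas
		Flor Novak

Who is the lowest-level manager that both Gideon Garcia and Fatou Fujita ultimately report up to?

Maya Brown

Gideon Garcia's chain of managers is Lysander Lopez, Tara Hoffmann, Maya Brown. Fatou Fujita's chain of managers is Maya Brown. The first manager that appears in both chains is Maya Brown.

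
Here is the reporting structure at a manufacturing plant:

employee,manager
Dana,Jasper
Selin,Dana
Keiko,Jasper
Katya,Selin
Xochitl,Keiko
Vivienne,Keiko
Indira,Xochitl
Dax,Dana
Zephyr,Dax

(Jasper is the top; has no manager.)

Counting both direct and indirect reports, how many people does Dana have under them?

Dana directly manages Selin, Dax. Under Selin: Katya (1). Under Dax: Zephyr (1). So Dana's organization is 2 direct reports plus everyone under them: 2 + 2 = 4.

4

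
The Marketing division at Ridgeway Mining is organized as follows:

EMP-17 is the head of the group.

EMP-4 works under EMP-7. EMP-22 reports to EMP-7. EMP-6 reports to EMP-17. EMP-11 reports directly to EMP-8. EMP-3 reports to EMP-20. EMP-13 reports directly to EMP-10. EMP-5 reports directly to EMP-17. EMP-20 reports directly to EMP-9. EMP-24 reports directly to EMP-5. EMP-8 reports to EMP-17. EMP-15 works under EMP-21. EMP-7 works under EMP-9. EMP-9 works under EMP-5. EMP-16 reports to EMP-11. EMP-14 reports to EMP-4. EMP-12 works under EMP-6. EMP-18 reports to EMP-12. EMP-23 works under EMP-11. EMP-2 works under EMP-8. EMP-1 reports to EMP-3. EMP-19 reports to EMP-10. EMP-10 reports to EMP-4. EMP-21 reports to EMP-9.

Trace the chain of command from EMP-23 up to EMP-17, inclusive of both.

EMP-23 reports to EMP-11. EMP-11 reports to EMP-8. EMP-8 reports to EMP-17. EMP-17 is at the top.

EMP-23 -> EMP-11 -> EMP-8 -> EMP-17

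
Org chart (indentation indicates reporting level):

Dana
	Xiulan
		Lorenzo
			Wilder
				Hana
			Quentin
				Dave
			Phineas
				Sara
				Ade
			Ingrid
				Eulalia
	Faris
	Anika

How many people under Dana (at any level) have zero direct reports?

The people in Dana's organization with no one reporting to them are Anika, Faris, Eulalia, Ade, Sara, Dave, Hana. That is 7.

7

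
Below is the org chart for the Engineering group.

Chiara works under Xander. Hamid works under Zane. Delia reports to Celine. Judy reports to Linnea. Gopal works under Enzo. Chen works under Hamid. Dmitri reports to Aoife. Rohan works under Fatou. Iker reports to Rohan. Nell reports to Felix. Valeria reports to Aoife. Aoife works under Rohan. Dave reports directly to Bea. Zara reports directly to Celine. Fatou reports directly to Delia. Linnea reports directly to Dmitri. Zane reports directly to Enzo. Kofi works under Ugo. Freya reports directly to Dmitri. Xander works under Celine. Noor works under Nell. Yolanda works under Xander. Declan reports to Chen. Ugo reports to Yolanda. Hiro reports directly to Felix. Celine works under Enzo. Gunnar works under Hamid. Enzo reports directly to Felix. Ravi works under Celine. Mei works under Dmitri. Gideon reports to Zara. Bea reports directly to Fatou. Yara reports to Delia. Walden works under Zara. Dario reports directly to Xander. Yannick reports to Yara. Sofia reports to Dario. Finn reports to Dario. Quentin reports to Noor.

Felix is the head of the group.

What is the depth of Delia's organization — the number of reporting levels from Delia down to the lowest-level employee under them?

6

The longest chain under Delia runs Delia → Fatou → Rohan → Aoife → Dmitri → Linnea → Judy, which is 6 levels below Delia.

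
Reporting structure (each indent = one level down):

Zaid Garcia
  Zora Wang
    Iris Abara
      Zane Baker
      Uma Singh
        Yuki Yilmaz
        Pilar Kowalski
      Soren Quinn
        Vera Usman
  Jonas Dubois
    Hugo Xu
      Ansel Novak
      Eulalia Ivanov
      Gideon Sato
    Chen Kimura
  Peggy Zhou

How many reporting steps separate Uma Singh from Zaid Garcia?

Chain from Uma Singh up to Zaid Garcia: Uma Singh → Iris Abara → Zora Wang → Zaid Garcia. That is 3 steps up, so Uma Singh is 3 levels below Zaid Garcia.

3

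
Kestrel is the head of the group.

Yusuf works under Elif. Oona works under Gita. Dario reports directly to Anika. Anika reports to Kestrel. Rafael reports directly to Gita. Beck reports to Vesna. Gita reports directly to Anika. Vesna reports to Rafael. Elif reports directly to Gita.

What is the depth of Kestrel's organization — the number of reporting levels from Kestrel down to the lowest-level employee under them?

The longest chain under Kestrel runs Kestrel → Anika → Gita → Rafael → Vesna → Beck, which is 5 levels below Kestrel.

5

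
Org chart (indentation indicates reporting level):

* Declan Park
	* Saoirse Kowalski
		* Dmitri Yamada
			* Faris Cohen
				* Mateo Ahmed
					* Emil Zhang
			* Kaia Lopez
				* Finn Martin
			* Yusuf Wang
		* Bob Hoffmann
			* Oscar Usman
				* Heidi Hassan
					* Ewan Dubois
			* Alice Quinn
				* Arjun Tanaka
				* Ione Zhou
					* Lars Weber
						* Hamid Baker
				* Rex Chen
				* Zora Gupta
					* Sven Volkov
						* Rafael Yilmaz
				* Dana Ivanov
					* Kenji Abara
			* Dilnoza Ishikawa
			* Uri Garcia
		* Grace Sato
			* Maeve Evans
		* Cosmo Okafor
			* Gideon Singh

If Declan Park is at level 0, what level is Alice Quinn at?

3

Chain from Alice Quinn up to Declan Park: Alice Quinn → Bob Hoffmann → Saoirse Kowalski → Declan Park. That is 3 steps up, so Alice Quinn is 3 levels below Declan Park.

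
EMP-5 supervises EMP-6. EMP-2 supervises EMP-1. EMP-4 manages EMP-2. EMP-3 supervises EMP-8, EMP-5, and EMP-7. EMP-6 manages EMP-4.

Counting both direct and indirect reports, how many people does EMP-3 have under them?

7

EMP-3 directly manages EMP-5, EMP-7, EMP-8. Under EMP-5: EMP-6, EMP-4, EMP-2, EMP-1 (4). EMP-7 has no reports. EMP-8 has no reports. So EMP-3's organization is 3 direct reports plus everyone under them: 5 + 1 + 1 = 7.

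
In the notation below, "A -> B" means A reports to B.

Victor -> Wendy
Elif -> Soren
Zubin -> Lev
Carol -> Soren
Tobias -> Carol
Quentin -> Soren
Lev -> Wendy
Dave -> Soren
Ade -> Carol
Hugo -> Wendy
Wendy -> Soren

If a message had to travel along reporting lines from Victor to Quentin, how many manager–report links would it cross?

Victor is 2 levels below Soren, and Quentin is 1 level below Soren (their lowest common manager). The shortest path runs up from Victor to Soren and back down to Quentin: 2 + 1 = 3 links.

3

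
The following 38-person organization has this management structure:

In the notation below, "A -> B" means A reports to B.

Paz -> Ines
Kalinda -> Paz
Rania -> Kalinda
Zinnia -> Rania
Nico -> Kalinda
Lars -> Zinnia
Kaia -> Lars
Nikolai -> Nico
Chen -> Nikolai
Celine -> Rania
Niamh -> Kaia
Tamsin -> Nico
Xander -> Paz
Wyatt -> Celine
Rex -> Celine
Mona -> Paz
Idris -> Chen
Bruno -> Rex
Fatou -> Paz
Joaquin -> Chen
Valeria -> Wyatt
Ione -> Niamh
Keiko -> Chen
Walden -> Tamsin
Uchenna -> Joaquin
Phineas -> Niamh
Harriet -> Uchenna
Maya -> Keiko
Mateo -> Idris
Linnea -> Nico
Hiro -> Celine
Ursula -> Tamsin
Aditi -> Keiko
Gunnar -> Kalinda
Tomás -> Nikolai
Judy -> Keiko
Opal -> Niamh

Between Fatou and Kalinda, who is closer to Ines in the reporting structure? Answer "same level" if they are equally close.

Both Fatou and Kalinda are 2 levels below Ines.

same level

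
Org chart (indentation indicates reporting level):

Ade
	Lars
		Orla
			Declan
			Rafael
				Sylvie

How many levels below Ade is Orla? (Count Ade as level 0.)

2

Chain from Orla up to Ade: Orla → Lars → Ade. That is 2 steps up, so Orla is 2 levels below Ade.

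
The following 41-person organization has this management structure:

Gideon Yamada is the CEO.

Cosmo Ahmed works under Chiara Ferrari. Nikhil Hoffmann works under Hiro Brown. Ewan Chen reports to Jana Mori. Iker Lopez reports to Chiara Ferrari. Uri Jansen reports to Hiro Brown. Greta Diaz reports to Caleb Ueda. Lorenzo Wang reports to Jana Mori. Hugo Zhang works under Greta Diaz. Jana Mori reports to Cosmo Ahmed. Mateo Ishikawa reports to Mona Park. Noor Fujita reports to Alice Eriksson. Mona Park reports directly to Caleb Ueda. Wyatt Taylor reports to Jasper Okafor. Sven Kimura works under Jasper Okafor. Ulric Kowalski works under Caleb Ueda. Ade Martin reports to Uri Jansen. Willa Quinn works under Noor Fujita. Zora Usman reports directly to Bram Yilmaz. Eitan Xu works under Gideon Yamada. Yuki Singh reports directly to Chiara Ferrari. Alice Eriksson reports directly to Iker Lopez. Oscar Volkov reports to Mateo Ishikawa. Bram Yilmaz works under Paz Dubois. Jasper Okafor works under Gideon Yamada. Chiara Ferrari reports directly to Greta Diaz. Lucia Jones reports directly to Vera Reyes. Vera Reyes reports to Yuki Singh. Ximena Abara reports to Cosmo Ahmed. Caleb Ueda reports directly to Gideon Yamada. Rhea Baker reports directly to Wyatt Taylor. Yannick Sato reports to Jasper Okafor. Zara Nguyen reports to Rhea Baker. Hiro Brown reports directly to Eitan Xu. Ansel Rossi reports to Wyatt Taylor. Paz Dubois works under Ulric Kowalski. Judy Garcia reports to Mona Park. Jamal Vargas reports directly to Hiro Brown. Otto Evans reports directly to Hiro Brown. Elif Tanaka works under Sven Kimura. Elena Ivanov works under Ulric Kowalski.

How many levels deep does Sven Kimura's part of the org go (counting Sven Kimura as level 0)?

The longest chain under Sven Kimura runs Sven Kimura → Elif Tanaka, which is 1 level below Sven Kimura.

1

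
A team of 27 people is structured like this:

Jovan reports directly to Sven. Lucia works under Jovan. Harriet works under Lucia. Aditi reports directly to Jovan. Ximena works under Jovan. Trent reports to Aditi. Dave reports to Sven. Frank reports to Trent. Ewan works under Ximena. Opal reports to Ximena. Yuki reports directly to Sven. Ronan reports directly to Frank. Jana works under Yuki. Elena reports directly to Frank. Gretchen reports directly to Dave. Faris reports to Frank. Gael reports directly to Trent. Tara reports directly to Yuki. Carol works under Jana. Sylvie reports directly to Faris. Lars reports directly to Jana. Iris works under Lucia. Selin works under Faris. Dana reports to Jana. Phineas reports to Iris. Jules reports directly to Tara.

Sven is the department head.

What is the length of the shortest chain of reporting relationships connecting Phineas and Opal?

Phineas is 3 levels below Jovan, and Opal is 2 levels below Jovan (their lowest common manager). The shortest path runs up from Phineas to Jovan and back down to Opal: 3 + 2 = 5 links.

5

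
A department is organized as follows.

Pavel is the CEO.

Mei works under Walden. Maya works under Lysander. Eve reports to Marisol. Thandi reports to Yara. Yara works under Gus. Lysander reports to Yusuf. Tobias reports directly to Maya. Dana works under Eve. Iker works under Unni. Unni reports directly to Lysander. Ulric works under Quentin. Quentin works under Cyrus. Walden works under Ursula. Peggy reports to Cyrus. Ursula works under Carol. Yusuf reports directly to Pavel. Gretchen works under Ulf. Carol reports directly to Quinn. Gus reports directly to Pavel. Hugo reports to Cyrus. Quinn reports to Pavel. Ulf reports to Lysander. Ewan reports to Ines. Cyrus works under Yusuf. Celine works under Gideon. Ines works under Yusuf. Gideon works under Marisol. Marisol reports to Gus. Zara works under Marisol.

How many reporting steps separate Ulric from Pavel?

Chain from Ulric up to Pavel: Ulric → Quentin → Cyrus → Yusuf → Pavel. That is 4 steps up, so Ulric is 4 levels below Pavel.

4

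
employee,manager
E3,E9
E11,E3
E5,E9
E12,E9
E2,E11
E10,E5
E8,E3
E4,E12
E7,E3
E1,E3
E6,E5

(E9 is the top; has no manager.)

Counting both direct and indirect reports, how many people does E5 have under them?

2

E5 directly manages E10, E6. E10 has no reports. E6 has no reports. So E5's organization is 2 direct reports plus everyone under them: 1 + 1 = 2.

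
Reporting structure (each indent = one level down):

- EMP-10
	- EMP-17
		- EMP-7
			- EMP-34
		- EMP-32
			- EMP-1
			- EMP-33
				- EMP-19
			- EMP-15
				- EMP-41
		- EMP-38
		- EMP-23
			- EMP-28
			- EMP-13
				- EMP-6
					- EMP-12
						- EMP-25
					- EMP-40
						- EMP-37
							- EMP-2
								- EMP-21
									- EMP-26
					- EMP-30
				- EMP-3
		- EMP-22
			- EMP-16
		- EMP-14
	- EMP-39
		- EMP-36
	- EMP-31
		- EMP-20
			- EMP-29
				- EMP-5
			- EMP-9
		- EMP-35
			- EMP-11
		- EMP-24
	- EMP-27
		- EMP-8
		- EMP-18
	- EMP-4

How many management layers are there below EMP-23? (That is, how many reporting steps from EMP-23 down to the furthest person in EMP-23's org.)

7

The longest chain under EMP-23 runs EMP-23 → EMP-13 → EMP-6 → EMP-40 → EMP-37 → EMP-2 → EMP-21 → EMP-26, which is 7 levels below EMP-23.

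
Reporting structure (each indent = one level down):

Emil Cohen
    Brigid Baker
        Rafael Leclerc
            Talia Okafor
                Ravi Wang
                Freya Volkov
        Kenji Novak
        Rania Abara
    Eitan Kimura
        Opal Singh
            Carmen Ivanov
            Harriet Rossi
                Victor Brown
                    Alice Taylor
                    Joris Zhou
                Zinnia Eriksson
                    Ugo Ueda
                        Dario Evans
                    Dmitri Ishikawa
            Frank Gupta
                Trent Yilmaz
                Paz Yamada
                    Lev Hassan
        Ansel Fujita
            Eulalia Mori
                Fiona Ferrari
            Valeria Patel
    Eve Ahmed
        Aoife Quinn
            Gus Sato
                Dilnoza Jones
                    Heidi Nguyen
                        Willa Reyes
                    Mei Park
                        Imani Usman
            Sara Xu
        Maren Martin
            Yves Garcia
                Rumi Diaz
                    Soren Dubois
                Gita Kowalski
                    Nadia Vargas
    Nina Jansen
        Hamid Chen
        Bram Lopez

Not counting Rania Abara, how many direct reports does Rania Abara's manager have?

2

Rania Abara reports to Brigid Baker. Brigid Baker's other direct reports are Rafael Leclerc, Kenji Novak — 2 peers.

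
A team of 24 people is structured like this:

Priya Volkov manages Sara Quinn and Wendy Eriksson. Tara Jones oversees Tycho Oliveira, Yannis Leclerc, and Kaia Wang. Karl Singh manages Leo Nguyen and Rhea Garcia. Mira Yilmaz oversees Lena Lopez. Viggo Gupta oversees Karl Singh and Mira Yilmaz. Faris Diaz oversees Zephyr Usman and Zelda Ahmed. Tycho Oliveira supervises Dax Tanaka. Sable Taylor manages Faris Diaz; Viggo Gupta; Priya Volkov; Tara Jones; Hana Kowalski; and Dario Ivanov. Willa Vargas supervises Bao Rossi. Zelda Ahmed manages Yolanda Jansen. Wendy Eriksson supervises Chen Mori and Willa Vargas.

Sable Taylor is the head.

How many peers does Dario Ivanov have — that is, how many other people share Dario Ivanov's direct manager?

5

Dario Ivanov reports to Sable Taylor. Sable Taylor's other direct reports are Tara Jones, Priya Volkov, Viggo Gupta, Faris Diaz, Hana Kowalski — 5 peers.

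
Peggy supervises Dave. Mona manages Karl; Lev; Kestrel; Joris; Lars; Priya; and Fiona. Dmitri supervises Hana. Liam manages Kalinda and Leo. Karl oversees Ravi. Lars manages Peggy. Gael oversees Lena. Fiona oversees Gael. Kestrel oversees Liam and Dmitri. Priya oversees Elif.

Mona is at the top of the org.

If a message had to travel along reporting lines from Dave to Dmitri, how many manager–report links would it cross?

Dave is 3 levels below Mona, and Dmitri is 2 levels below Mona (their lowest common manager). The shortest path runs up from Dave to Mona and back down to Dmitri: 3 + 2 = 5 links.

5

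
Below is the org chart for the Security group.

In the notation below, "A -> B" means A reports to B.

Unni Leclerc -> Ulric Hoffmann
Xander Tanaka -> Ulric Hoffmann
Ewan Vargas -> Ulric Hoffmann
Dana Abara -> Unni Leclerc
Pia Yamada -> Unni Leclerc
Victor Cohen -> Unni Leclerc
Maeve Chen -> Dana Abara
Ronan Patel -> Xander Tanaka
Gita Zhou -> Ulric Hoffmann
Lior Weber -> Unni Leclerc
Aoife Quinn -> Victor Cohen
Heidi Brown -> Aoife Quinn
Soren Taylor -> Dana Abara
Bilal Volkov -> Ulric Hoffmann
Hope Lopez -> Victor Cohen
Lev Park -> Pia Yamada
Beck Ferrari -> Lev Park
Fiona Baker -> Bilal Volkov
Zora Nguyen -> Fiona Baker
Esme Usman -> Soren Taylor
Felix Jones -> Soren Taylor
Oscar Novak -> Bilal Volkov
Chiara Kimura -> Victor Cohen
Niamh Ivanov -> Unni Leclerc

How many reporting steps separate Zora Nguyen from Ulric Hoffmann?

Chain from Zora Nguyen up to Ulric Hoffmann: Zora Nguyen → Fiona Baker → Bilal Volkov → Ulric Hoffmann. That is 3 steps up, so Zora Nguyen is 3 levels below Ulric Hoffmann.

3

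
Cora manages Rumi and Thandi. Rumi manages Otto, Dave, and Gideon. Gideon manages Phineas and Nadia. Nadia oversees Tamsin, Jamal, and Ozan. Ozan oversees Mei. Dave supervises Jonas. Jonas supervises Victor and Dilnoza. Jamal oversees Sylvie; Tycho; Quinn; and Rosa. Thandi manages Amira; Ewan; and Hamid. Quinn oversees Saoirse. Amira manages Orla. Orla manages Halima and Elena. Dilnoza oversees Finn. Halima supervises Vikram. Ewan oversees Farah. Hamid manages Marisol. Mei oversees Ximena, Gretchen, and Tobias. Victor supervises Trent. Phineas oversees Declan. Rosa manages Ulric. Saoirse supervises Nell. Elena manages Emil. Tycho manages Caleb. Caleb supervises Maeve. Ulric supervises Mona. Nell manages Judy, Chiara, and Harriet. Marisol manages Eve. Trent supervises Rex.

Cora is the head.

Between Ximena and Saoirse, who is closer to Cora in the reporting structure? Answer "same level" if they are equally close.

Both Ximena and Saoirse are 6 levels below Cora.

same level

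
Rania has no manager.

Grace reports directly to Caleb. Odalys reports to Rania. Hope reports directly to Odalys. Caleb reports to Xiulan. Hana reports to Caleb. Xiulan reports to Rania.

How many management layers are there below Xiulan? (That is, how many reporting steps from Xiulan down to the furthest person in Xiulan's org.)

2

The longest chain under Xiulan runs Xiulan → Caleb → Hana, which is 2 levels below Xiulan.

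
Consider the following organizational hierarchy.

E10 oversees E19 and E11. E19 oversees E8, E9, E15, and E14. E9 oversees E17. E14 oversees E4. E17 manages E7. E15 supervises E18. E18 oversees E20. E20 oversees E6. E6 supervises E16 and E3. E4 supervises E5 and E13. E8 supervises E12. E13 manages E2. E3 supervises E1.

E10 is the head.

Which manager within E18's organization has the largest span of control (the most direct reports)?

Direct-report counts within E18's organization: E18 has 1; E20 has 1; E6 has 2; E3 has 1. The largest is 2, held by E6.

E6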